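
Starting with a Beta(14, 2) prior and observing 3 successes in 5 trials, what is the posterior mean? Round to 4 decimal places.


Posterior parameters: alpha = 14 + 3 = 17
beta = 2 + 2 = 4
Posterior mean = alpha / (alpha + beta) = 17 / 21
= 0.8095

0.8095


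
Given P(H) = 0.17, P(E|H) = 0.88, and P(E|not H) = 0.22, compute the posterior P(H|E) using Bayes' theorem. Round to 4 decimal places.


By Bayes' theorem: P(H|E) = P(E|H)*P(H) / P(E)
P(E) = P(E|H)*P(H) + P(E|not H)*P(not H)
P(E) = 0.88*0.17 + 0.22*0.83 = 0.3322
P(H|E) = 0.88*0.17 / 0.3322 = 0.4503

0.4503


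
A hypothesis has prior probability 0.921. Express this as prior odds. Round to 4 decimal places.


Odds = P(H) / P(not H) = 0.921 / 0.079
= 11.6582

11.6582


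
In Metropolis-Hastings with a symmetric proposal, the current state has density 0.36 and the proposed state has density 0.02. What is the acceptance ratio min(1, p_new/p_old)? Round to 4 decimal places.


Ratio = p_new / p_old = 0.02 / 0.36 = 0.0556
Acceptance = min(1, 0.0556) = 0.0556

0.0556


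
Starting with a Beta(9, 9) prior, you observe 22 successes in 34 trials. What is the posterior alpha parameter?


For a Beta-Binomial conjugate model:
Posterior alpha = prior alpha + number of successes
= 9 + 22 = 31

31


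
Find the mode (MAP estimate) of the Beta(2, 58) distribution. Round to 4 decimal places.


For Beta(a,b) with a,b > 1:
Mode = (a-1)/(a+b-2) = (2-1)/(60-2)
= 1/58 = 0.0172

0.0172


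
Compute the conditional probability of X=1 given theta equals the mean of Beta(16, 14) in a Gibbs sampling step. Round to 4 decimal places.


Mean of Beta(16, 14) = 0.5333
P(X=1 | theta=0.5333) = 0.5333

0.5333


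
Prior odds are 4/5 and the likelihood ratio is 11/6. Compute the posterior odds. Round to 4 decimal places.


Posterior odds = prior odds * likelihood ratio
= (4/5) * (11/6)
= 44 / 30
= 1.4667

1.4667


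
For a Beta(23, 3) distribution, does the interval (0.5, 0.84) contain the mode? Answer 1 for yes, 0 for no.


Mode of Beta(a,b) = (a-1)/(a+b-2)
= (23-1)/(23+3-2) = 0.9167
Check: 0.5 <= 0.9167 <= 0.84?
Result: 0

0


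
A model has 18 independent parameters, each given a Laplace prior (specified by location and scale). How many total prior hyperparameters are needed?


Each Laplace prior needs 2 hyperparameters (location and scale).
Total = 2 * 18 = 36

36


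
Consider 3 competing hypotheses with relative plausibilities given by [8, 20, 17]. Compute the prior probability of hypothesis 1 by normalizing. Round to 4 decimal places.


Sum of weights = 8 + 20 + 17 = 45
Normalized prior for H1 = 8 / 45
= 0.1778

0.1778


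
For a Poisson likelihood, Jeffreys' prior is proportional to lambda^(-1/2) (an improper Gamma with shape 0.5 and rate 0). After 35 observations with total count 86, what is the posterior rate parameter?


Jeffreys' prior for Poisson is proportional to lambda^(-1/2).
Posterior is Gamma(0.5 + S, 0 + n) = Gamma(0.5 + 86, 35).
Posterior rate = 0 + n = 35

35.0


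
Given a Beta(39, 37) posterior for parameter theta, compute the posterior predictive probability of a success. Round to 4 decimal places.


For a Beta-Bernoulli model, the predictive probability is the mean:
P(success) = 39/(39+37) = 39/76 = 0.5132

0.5132


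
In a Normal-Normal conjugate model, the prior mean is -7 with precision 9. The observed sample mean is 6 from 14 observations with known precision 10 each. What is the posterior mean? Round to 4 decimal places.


Posterior precision = tau0 + n*tau = 9 + 14*10 = 149
Posterior mean = (tau0*mu0 + n*tau*xbar) / posterior_precision
= (9*-7 + 14*10*6) / 149
= 777 / 149 = 5.2148

5.2148


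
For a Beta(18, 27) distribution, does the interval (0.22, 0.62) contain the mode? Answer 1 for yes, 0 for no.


Mode of Beta(a,b) = (a-1)/(a+b-2)
= (18-1)/(18+27-2) = 0.3953
Check: 0.22 <= 0.3953 <= 0.62?
Result: 1

1


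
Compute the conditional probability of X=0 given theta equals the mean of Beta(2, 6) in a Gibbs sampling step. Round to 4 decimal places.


Mean of Beta(2, 6) = 0.25
P(X=0 | theta=0.25) = 0.75

0.75


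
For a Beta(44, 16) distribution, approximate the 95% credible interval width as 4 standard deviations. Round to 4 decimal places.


Variance of Beta(a,b) = ab / ((a+b)^2 * (a+b+1))
= 44*16 / ((60)^2 * 61)
= 0.0032
SD = sqrt(0.0032) = 0.0566
Width = 4 * SD = 0.2265

0.2265


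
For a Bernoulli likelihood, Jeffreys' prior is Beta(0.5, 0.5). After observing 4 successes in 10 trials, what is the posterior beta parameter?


Jeffreys' prior for Bernoulli is Beta(0.5, 0.5).
Posterior is Beta(0.5 + k, 0.5 + n - k).
Posterior beta = 0.5 + (n - k) = 0.5 + 6 = 6.5

6.5


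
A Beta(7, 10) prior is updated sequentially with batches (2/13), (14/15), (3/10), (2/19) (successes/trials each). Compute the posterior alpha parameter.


Sequential conjugate updating is equivalent to a single batch update.
Total successes across all batches = 21
alpha_posterior = alpha_prior + total_successes = 7 + 21
= 28

28


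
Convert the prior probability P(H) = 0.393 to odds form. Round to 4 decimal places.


P(not H) = 1 - 0.393 = 0.607
Odds = 0.393 / 0.607 = 0.6474

0.6474


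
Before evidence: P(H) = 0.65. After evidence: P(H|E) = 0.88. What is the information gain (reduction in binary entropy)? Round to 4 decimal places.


Prior entropy = 0.9341
Posterior entropy = 0.5294
Information gain = 0.9341 - 0.5294 = 0.4047

0.4047


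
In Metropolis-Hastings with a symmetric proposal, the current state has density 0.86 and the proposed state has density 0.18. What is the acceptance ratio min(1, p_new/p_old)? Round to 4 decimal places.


Ratio = p_new / p_old = 0.18 / 0.86 = 0.2093
Acceptance = min(1, 0.2093) = 0.2093

0.2093


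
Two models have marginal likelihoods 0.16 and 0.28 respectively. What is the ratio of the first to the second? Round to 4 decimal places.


Evidence ratio = 0.16 / 0.28
= 0.5714

0.5714


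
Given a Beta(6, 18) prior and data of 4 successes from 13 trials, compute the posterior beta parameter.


Number of failures = 13 - 4 = 9
Posterior beta = 18 + 9 = 27

27


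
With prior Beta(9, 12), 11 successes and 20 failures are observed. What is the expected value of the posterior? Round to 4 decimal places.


Posterior = Beta(20, 32)
E[theta] = alpha/(alpha+beta)
= 20/52 = 0.3846

0.3846


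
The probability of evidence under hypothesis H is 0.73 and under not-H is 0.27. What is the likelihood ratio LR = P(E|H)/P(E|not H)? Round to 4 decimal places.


LR = 0.73 / 0.27
= 2.7037

2.7037


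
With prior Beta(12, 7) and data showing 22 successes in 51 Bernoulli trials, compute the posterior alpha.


Conjugate update: alpha_posterior = alpha_prior + k
= 12 + 22 = 34

34


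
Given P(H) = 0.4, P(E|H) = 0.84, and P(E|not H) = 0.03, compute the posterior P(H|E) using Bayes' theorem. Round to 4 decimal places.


By Bayes' theorem: P(H|E) = P(E|H)*P(H) / P(E)
P(E) = P(E|H)*P(H) + P(E|not H)*P(not H)
P(E) = 0.84*0.4 + 0.03*0.6 = 0.354
P(H|E) = 0.84*0.4 / 0.354 = 0.9492

0.9492


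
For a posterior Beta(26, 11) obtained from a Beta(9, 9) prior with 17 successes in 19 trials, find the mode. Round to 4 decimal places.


Mode = (alpha - 1) / (alpha + beta - 2)
= 25 / 35
= 0.7143

0.7143


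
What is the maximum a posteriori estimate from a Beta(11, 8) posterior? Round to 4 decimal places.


The MAP estimate equals the mode of the distribution.
Mode of Beta(a,b) = (a-1)/(a+b-2)
= 10/17
= 0.5882

0.5882


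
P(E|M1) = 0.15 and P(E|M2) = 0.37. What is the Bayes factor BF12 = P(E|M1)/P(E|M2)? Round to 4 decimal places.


Bayes factor BF12 = P(E|M1) / P(E|M2)
= 0.15 / 0.37
= 0.4054

0.4054


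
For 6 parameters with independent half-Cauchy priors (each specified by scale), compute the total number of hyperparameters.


A half-Cauchy prior has 1 hyperparameter per parameter.
Total = 6 * 1 = 6

6


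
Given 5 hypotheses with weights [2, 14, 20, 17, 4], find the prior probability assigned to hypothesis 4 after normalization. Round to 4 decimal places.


To normalize, divide each weight by the sum of all weights.
Sum = 57
Prior(H4) = 17/57 = 0.2982

0.2982


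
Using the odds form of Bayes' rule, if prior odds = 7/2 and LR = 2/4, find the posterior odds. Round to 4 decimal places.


Bayes' rule in odds form: posterior odds = prior odds * LR
= (7 * 2) / (2 * 4)
= 14/8 = 1.75

1.75


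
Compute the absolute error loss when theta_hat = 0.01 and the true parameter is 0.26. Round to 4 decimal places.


L = |theta_hat - theta_true|
= |0.01 - 0.26| = 0.25

0.25


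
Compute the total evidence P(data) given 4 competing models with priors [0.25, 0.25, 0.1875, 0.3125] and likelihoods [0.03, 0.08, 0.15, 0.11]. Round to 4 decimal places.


Marginal likelihood = sum P(model_i) * P(data|model_i)
Model 1: 0.25 * 0.03 = 0.0075
Model 2: 0.25 * 0.08 = 0.02
Model 3: 0.1875 * 0.15 = 0.0281
Model 4: 0.3125 * 0.11 = 0.0344
Total = 0.09

0.09


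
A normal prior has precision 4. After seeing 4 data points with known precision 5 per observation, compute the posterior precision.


In the conjugate normal model, precisions add:
tau_posterior = tau_prior + n * tau_data
= 4 + 4*5 = 24

24


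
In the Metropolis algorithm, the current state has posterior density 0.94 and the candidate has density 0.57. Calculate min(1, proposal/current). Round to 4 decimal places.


Ratio = 0.57/0.94 = 0.6064
Acceptance probability = min(1, 0.6064)
= 0.6064

0.6064


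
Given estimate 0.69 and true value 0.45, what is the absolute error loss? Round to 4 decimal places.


Absolute error = |estimate - true|
= |0.24| = 0.24

0.24


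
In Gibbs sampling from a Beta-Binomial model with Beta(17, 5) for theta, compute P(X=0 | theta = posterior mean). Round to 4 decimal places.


Posterior mean = alpha/(alpha+beta) = 17/22 = 0.7727
P(X=0|theta=mean) = 1 - theta = 0.2273

0.2273


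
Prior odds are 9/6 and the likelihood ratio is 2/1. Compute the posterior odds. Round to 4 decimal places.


Posterior odds = prior odds * likelihood ratio
= (9/6) * (2/1)
= 18 / 6
= 3.0

3.0


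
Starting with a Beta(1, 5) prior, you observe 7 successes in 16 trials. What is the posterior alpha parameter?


For a Beta-Binomial conjugate model:
Posterior alpha = prior alpha + number of successes
= 1 + 7 = 8

8


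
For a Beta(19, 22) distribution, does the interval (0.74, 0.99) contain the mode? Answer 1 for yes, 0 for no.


Mode of Beta(a,b) = (a-1)/(a+b-2)
= (19-1)/(19+22-2) = 0.4615
Check: 0.74 <= 0.4615 <= 0.99?
Result: 0

0


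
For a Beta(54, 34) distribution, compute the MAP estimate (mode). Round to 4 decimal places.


MAP = mode = (a-1)/(a+b-2)
= (54-1)/(54+34-2)
= 53/86 = 0.6163

0.6163


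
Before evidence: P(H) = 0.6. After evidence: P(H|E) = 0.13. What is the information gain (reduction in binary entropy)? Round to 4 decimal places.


Prior entropy = 0.971
Posterior entropy = 0.5574
Information gain = 0.971 - 0.5574 = 0.4135

0.4135


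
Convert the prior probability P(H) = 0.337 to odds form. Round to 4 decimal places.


P(not H) = 1 - 0.337 = 0.663
Odds = 0.337 / 0.663 = 0.5083

0.5083


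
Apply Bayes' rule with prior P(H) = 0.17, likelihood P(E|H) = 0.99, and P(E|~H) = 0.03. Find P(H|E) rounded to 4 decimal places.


Step 1: Compute marginal P(E) = P(E|H)P(H) + P(E|~H)P(~H)
= 0.99*0.17 + 0.03*0.83 = 0.1932
Step 2: P(H|E) = P(E|H)P(H)/P(E) = 0.1683/0.1932
= 0.8711

0.8711


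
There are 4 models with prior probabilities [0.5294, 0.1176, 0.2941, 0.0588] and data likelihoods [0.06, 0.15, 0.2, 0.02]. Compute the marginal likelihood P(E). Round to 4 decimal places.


P(E) = sum over models of P(M_i) * P(E|M_i)
= 0.5294*0.06 + 0.1176*0.15 + 0.2941*0.2 + 0.0588*0.02
= 0.1094

0.1094


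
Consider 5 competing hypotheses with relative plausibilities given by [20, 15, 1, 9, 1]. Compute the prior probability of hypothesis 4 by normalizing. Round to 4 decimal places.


Sum of weights = 20 + 15 + 1 + 9 + 1 = 46
Normalized prior for H4 = 9 / 46
= 0.1957

0.1957


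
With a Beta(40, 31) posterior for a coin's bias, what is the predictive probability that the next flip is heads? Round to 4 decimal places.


The predictive probability equals the posterior mean.
P(next = heads) = alpha / (alpha + beta)
= 40 / 71 = 0.5634

0.5634


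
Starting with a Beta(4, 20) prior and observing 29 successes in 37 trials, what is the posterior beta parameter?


Posterior beta = prior beta + failures
Failures = 37 - 29 = 8
beta_post = 20 + 8 = 28

28


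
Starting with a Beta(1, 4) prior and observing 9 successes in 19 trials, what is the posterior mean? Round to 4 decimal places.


Posterior parameters: alpha = 1 + 9 = 10
beta = 4 + 10 = 14
Posterior mean = alpha / (alpha + beta) = 10 / 24
= 0.4167

0.4167


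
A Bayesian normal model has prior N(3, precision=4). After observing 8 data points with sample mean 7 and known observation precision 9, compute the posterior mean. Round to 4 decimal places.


Posterior mean = (prior_precision * prior_mean + n * data_precision * data_mean) / (prior_precision + n * data_precision)
Numerator = 4*3 + 8*9*7 = 516
Denominator = 4 + 8*9 = 76
Posterior mean = 6.7895

6.7895


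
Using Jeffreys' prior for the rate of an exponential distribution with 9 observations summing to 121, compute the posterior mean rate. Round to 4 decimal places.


Jeffreys' prior leads to posterior Gamma(9, 121).
Mean = 9/121 = 0.0744

0.0744


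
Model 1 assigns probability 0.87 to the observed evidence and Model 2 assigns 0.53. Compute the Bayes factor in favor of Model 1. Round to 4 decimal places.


BF = P(data|M1) / P(data|M2)
= 0.87 / 0.53 = 1.6415

1.6415


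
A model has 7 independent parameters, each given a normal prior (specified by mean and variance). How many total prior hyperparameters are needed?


Each normal prior needs 2 hyperparameters (mean and variance).
Total = 2 * 7 = 14

14


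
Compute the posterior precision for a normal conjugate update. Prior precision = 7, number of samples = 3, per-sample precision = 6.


tau_post = tau_0 + n * tau
= 7 + 3 * 6 = 25

25


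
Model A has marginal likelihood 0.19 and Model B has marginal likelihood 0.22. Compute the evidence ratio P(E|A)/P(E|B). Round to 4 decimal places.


Evidence ratio = P(E|A) / P(E|B)
= 0.19 / 0.22
= 0.8636

0.8636


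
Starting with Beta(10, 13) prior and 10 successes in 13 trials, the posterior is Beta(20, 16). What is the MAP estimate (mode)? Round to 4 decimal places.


The mode of Beta(a, b) when a > 1 and b > 1 is (a-1)/(a+b-2)
= (20 - 1) / (20 + 16 - 2)
= 19 / 34
= 0.5588

0.5588


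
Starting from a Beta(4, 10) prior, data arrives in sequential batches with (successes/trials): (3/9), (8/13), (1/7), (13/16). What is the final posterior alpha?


In sequential Bayesian updating, we sum all successes.
Total successes = 25
Final alpha = 4 + 25 = 29

29


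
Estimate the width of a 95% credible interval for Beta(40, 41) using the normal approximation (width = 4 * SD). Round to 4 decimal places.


For Beta(a,b): Var = ab/((a+b)^2(a+b+1))
Var = 0.003, SD = 0.0552
Approximate 95% CI width = 4 * 0.0552 = 0.2208

0.2208


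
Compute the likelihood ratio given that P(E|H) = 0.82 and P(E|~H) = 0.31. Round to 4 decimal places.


LR = P(E|H) / P(E|~H)
= 0.82 / 0.31 = 2.6452

2.6452


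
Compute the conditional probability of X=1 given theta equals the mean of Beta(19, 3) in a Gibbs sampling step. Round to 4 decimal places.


Mean of Beta(19, 3) = 0.8636
P(X=1 | theta=0.8636) = 0.8636

0.8636


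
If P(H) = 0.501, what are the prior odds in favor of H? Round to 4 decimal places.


Prior odds = P(H) / (1 - P(H))
= 0.501 / 0.499
= 1.004

1.004


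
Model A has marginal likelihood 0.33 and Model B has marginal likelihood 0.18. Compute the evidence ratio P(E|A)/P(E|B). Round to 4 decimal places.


Evidence ratio = P(E|A) / P(E|B)
= 0.33 / 0.18
= 1.8333

1.8333


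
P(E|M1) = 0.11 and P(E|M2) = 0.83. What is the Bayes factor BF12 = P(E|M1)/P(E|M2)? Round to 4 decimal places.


Bayes factor BF12 = P(E|M1) / P(E|M2)
= 0.11 / 0.83
= 0.1325

0.1325


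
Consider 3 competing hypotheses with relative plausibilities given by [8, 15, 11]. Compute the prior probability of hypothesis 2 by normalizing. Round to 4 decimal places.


Sum of weights = 8 + 15 + 11 = 34
Normalized prior for H2 = 15 / 34
= 0.4412

0.4412


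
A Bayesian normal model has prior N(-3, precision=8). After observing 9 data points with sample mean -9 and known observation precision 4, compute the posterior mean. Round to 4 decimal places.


Posterior mean = (prior_precision * prior_mean + n * data_precision * data_mean) / (prior_precision + n * data_precision)
Numerator = 8*-3 + 9*4*-9 = -348
Denominator = 8 + 9*4 = 44
Posterior mean = -7.9091

-7.9091


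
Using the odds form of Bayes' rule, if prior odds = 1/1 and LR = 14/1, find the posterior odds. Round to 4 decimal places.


Bayes' rule in odds form: posterior odds = prior odds * LR
= (1 * 14) / (1 * 1)
= 14/1 = 14.0

14.0


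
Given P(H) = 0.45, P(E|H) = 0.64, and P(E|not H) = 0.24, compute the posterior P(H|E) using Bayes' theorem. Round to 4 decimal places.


By Bayes' theorem: P(H|E) = P(E|H)*P(H) / P(E)
P(E) = P(E|H)*P(H) + P(E|not H)*P(not H)
P(E) = 0.64*0.45 + 0.24*0.55 = 0.42
P(H|E) = 0.64*0.45 / 0.42 = 0.6857

0.6857


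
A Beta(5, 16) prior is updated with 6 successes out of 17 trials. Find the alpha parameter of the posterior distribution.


In the Beta-Binomial conjugate update:
alpha_post = alpha_prior + successes
= 5 + 6
= 11

11


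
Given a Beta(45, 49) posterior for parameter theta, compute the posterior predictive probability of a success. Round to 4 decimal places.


For a Beta-Bernoulli model, the predictive probability is the mean:
P(success) = 45/(45+49) = 45/94 = 0.4787

0.4787


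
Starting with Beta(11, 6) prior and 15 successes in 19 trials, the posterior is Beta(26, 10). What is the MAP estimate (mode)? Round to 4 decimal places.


The mode of Beta(a, b) when a > 1 and b > 1 is (a-1)/(a+b-2)
= (26 - 1) / (26 + 10 - 2)
= 25 / 34
= 0.7353

0.7353


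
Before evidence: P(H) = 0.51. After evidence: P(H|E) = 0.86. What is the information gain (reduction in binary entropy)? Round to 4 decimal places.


Prior entropy = 0.9997
Posterior entropy = 0.5842
Information gain = 0.9997 - 0.5842 = 0.4155

0.4155


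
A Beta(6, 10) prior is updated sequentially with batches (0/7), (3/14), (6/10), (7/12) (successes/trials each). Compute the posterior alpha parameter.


Sequential conjugate updating is equivalent to a single batch update.
Total successes across all batches = 16
alpha_posterior = alpha_prior + total_successes = 6 + 16
= 22

22


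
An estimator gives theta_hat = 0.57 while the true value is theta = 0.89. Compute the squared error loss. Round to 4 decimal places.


The squared error loss is (theta_hat - theta)^2
= (0.57 - 0.89)^2
= (-0.32)^2 = 0.1024

0.1024


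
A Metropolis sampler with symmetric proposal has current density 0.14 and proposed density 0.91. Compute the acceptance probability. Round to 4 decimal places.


For symmetric proposals, acceptance = min(1, pi(x*)/pi(x))
= min(1, 0.91/0.14)
= min(1, 6.5) = 1.0

1.0


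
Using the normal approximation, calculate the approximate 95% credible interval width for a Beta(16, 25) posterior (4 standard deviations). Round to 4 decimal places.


Var(Beta) = 16*25/(41^2 * 42) = 0.0057
SD = 0.0753
Width ~ 4*SD = 0.3011

0.3011


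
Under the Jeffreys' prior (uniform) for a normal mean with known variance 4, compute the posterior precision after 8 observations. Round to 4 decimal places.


Prior precision = 0 (flat prior).
Post. prec. = 0 + n/var = 8/4 = 2.0

2.0


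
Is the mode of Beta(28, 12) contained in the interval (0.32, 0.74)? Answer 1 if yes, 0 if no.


Mode = (a-1)/(a+b-2) = 27/38 = 0.7105
Interval: (0.32, 0.74)
Contains mode? 1

1


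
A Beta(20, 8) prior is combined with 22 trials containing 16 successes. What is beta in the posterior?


In conjugate updating:
beta_posterior = beta_prior + (n - k)
= 8 + (22 - 16)
= 8 + 6 = 14

14


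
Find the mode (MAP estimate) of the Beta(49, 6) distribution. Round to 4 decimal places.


For Beta(a,b) with a,b > 1:
Mode = (a-1)/(a+b-2) = (49-1)/(55-2)
= 48/53 = 0.9057

0.9057


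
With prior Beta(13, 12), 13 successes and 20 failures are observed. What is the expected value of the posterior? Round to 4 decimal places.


Posterior = Beta(26, 32)
E[theta] = alpha/(alpha+beta)
= 26/58 = 0.4483

0.4483


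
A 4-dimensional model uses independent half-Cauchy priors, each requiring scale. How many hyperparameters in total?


Per parameter: 1 (scale).
Total = 4 * 1 = 4

4


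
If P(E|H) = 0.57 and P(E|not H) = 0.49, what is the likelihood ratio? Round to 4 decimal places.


Likelihood ratio = P(E|H) / P(E|not H)
= 0.57 / 0.49
= 1.1633

1.1633


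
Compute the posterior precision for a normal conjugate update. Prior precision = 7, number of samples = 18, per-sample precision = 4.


tau_post = tau_0 + n * tau
= 7 + 18 * 4 = 79

79


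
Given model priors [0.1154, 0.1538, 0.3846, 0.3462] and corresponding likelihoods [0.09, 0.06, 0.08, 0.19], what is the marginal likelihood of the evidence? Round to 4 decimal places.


P(E) = sum_i P(M_i) P(E|M_i)
= 0.0104 + 0.0092 + 0.0308 + 0.0658
= 0.1162

0.1162


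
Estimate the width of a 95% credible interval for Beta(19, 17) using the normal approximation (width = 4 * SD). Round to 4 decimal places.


For Beta(a,b): Var = ab/((a+b)^2(a+b+1))
Var = 0.0067, SD = 0.0821
Approximate 95% CI width = 4 * 0.0821 = 0.3283

0.3283


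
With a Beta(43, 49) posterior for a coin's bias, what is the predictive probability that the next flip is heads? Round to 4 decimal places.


The predictive probability equals the posterior mean.
P(next = heads) = alpha / (alpha + beta)
= 43 / 92 = 0.4674

0.4674


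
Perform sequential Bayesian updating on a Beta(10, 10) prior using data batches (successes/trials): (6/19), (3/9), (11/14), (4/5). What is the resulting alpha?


Accumulate successes: 24
Posterior alpha = prior alpha + sum of successes
= 10 + 24 = 34

34


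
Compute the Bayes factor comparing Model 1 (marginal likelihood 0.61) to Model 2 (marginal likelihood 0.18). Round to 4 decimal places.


BF12 = marginal likelihood of M1 / marginal likelihood of M2
= 0.61/0.18
= 3.3889

3.3889


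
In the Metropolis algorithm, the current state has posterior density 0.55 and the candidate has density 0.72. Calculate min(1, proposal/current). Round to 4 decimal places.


Ratio = 0.72/0.55 = 1.3091
Acceptance probability = min(1, 1.3091)
= 1.0

1.0


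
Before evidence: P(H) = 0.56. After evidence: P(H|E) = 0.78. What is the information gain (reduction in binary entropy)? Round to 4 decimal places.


Prior entropy = 0.9896
Posterior entropy = 0.7602
Information gain = 0.9896 - 0.7602 = 0.2294

0.2294


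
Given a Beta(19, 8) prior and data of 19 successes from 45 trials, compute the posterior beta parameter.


Number of failures = 45 - 19 = 26
Posterior beta = 8 + 26 = 34

34


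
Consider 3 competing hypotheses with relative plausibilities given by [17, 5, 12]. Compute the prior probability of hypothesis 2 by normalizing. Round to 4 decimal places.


Sum of weights = 17 + 5 + 12 = 34
Normalized prior for H2 = 5 / 34
= 0.1471

0.1471


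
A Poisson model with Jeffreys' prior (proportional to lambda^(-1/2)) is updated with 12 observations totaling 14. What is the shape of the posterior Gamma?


Posterior = Gamma(0.5 + S, n)
= Gamma(0.5 + 14, 12)
Posterior shape = 0.5 + S = 0.5 + 14 = 14.5

14.5


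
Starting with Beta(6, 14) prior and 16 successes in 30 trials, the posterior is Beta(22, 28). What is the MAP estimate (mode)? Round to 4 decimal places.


The mode of Beta(a, b) when a > 1 and b > 1 is (a-1)/(a+b-2)
= (22 - 1) / (22 + 28 - 2)
= 21 / 48
= 0.4375

0.4375


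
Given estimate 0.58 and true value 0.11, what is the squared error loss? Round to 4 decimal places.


Squared error = (estimate - true)^2
Difference = 0.47
Loss = 0.47^2 = 0.2209

0.2209


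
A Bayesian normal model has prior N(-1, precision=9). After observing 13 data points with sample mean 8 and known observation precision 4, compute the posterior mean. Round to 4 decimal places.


Posterior mean = (prior_precision * prior_mean + n * data_precision * data_mean) / (prior_precision + n * data_precision)
Numerator = 9*-1 + 13*4*8 = 407
Denominator = 9 + 13*4 = 61
Posterior mean = 6.6721

6.6721


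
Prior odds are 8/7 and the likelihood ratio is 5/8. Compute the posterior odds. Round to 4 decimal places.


Posterior odds = prior odds * likelihood ratio
= (8/7) * (5/8)
= 40 / 56
= 0.7143

0.7143


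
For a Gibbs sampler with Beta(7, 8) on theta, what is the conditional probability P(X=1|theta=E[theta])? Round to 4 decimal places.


E[theta] = 7/(7+8) = 0.4667
P(X=1|theta) = theta = 0.4667

0.4667


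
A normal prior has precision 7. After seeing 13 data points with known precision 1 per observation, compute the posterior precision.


In the conjugate normal model, precisions add:
tau_posterior = tau_prior + n * tau_data
= 7 + 13*1 = 20

20


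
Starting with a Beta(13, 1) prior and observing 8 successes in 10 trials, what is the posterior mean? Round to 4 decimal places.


Posterior parameters: alpha = 13 + 8 = 21
beta = 1 + 2 = 3
Posterior mean = alpha / (alpha + beta) = 21 / 24
= 0.875

0.875


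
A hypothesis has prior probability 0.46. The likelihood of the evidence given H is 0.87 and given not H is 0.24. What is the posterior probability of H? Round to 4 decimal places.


Using Bayes' theorem:
P(E) = 0.46 * 0.87 + 0.54 * 0.24
P(E) = 0.5298
P(H|E) = (0.46 * 0.87) / 0.5298 = 0.7554

0.7554


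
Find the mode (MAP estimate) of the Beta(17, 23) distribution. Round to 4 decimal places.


For Beta(a,b) with a,b > 1:
Mode = (a-1)/(a+b-2) = (17-1)/(40-2)
= 16/38 = 0.4211

0.4211


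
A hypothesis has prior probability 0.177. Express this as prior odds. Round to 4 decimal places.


Odds = P(H) / P(not H) = 0.177 / 0.823
= 0.2151

0.2151


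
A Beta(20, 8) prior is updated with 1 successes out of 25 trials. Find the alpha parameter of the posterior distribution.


In the Beta-Binomial conjugate update:
alpha_post = alpha_prior + successes
= 20 + 1
= 21

21


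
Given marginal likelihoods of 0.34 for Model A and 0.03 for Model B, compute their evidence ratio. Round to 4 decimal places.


Ratio = ML(A) / ML(B) = 0.34/0.03
= 11.3333

11.3333


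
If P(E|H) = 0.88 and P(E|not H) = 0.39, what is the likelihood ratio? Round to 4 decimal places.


Likelihood ratio = P(E|H) / P(E|not H)
= 0.88 / 0.39
= 2.2564

2.2564


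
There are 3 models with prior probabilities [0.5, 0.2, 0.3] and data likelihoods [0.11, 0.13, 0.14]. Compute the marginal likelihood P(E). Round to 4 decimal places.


P(E) = sum over models of P(M_i) * P(E|M_i)
= 0.5*0.11 + 0.2*0.13 + 0.3*0.14
= 0.123

0.123


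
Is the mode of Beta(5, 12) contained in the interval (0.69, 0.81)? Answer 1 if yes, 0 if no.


Mode = (a-1)/(a+b-2) = 4/15 = 0.2667
Interval: (0.69, 0.81)
Contains mode? 0

0


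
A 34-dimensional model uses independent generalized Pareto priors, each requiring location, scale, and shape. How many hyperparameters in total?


Per parameter: 3 (location, scale, and shape).
Total = 34 * 3 = 102

102


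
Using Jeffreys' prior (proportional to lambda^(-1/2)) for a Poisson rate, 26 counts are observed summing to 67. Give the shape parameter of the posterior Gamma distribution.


Conjugate update: Gamma(prior_shape + S, prior_rate + n).
Prior shape = 0.5, prior rate = 0.
Posterior shape = 0.5 + S = 0.5 + 67 = 67.5

67.5


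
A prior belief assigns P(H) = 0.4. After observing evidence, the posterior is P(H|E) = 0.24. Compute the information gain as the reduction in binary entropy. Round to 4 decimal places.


H(prior) = -0.4*log2(0.4) - 0.6*log2(0.6)
= 0.971
H(post) = -0.24*log2(0.24) - 0.76*log2(0.76)
= 0.795
IG = 0.971 - 0.795 = 0.1759

0.1759


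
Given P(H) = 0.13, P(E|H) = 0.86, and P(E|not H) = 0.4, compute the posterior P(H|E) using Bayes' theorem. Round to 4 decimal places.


By Bayes' theorem: P(H|E) = P(E|H)*P(H) / P(E)
P(E) = P(E|H)*P(H) + P(E|not H)*P(not H)
P(E) = 0.86*0.13 + 0.4*0.87 = 0.4598
P(H|E) = 0.86*0.13 / 0.4598 = 0.2431

0.2431


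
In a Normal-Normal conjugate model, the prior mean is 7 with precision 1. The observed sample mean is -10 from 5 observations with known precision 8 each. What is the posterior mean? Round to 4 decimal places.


Posterior precision = tau0 + n*tau = 1 + 5*8 = 41
Posterior mean = (tau0*mu0 + n*tau*xbar) / posterior_precision
= (1*7 + 5*8*-10) / 41
= -393 / 41 = -9.5854

-9.5854


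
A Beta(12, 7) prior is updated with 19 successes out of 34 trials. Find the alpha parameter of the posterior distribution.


In the Beta-Binomial conjugate update:
alpha_post = alpha_prior + successes
= 12 + 19
= 31

31


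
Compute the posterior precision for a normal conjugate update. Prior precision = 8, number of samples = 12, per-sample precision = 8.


tau_post = tau_0 + n * tau
= 8 + 12 * 8 = 104

104


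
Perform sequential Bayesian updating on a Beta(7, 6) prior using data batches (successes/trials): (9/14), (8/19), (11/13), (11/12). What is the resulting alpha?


Accumulate successes: 39
Posterior alpha = prior alpha + sum of successes
= 7 + 39 = 46

46


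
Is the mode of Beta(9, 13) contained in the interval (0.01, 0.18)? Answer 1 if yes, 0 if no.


Mode = (a-1)/(a+b-2) = 8/20 = 0.4
Interval: (0.01, 0.18)
Contains mode? 0

0


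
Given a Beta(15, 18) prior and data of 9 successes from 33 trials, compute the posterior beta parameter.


Number of failures = 33 - 9 = 24
Posterior beta = 18 + 24 = 42

42


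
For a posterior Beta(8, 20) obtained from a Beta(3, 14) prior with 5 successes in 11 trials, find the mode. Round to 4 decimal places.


Mode = (alpha - 1) / (alpha + beta - 2)
= 7 / 26
= 0.2692

0.2692


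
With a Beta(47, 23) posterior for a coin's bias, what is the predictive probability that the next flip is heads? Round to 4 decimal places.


The predictive probability equals the posterior mean.
P(next = heads) = alpha / (alpha + beta)
= 47 / 70 = 0.6714

0.6714


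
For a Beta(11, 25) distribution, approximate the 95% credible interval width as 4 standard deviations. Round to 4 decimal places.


Variance of Beta(a,b) = ab / ((a+b)^2 * (a+b+1))
= 11*25 / ((36)^2 * 37)
= 0.0057
SD = sqrt(0.0057) = 0.0757
Width = 4 * SD = 0.3029

0.3029


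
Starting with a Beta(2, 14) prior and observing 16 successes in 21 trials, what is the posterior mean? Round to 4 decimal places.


Posterior parameters: alpha = 2 + 16 = 18
beta = 14 + 5 = 19
Posterior mean = alpha / (alpha + beta) = 18 / 37
= 0.4865

0.4865


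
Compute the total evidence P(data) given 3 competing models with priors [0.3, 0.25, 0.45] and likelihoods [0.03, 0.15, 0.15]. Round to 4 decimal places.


Marginal likelihood = sum P(model_i) * P(data|model_i)
Model 1: 0.3 * 0.03 = 0.009
Model 2: 0.25 * 0.15 = 0.0375
Model 3: 0.45 * 0.15 = 0.0675
Total = 0.114

0.114


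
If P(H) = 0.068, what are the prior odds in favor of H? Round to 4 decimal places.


Prior odds = P(H) / (1 - P(H))
= 0.068 / 0.932
= 0.073

0.073


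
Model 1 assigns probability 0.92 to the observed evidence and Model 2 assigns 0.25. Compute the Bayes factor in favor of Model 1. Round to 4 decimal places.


BF = P(data|M1) / P(data|M2)
= 0.92 / 0.25 = 3.68

3.68


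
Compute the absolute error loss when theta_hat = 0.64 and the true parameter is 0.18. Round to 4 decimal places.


L = |theta_hat - theta_true|
= |0.64 - 0.18| = 0.46

0.46


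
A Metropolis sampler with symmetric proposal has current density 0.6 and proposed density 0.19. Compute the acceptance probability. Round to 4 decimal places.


For symmetric proposals, acceptance = min(1, pi(x*)/pi(x))
= min(1, 0.19/0.6)
= min(1, 0.3167) = 0.3167

0.3167


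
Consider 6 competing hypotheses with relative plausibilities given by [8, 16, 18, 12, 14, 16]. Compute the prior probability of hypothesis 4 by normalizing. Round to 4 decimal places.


Sum of weights = 8 + 16 + 18 + 12 + 14 + 16 = 84
Normalized prior for H4 = 12 / 84
= 0.1429

0.1429


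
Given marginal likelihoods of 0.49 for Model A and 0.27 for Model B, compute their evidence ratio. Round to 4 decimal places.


Ratio = ML(A) / ML(B) = 0.49/0.27
= 1.8148

1.8148


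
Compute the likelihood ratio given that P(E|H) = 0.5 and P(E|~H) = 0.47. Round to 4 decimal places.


LR = P(E|H) / P(E|~H)
= 0.5 / 0.47 = 1.0638

1.0638


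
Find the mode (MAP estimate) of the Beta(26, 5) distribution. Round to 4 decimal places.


For Beta(a,b) with a,b > 1:
Mode = (a-1)/(a+b-2) = (26-1)/(31-2)
= 25/29 = 0.8621

0.8621


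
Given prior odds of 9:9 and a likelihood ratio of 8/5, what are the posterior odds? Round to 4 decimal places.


Posterior odds = prior odds * LR
Prior odds = 9/9 = 1.0
LR = 8/5 = 1.6
Posterior odds = 1.0 * 1.6 = 1.6

1.6


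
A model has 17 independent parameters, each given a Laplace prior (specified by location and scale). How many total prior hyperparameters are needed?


Each Laplace prior needs 2 hyperparameters (location and scale).
Total = 2 * 17 = 34

34


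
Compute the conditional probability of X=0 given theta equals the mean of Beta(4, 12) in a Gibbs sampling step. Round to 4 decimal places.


Mean of Beta(4, 12) = 0.25
P(X=0 | theta=0.25) = 0.75

0.75


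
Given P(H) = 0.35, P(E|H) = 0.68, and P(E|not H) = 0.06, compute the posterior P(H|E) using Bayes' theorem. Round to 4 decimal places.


By Bayes' theorem: P(H|E) = P(E|H)*P(H) / P(E)
P(E) = P(E|H)*P(H) + P(E|not H)*P(not H)
P(E) = 0.68*0.35 + 0.06*0.65 = 0.277
P(H|E) = 0.68*0.35 / 0.277 = 0.8592

0.8592


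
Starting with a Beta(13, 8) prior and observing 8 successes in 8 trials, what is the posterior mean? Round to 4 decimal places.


Posterior parameters: alpha = 13 + 8 = 21
beta = 8 + 0 = 8
Posterior mean = alpha / (alpha + beta) = 21 / 29
= 0.7241

0.7241


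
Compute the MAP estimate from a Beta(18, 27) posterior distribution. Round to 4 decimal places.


MAP = mode of Beta distribution
= (alpha - 1)/(alpha + beta - 2)
= (18-1)/(18+27-2)
= 17/43 = 0.3953

0.3953


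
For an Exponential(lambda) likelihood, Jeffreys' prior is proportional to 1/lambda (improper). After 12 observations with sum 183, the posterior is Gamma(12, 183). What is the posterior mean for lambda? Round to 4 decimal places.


Posterior = Gamma(n, sum_x) = Gamma(12, 183)
Posterior mean = shape/rate = 12/183
= 0.0656

0.0656


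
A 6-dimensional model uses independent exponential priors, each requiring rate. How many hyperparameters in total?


Per parameter: 1 (rate).
Total = 6 * 1 = 6

6


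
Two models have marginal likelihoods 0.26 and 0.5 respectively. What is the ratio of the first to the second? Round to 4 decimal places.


Evidence ratio = 0.26 / 0.5
= 0.52

0.52


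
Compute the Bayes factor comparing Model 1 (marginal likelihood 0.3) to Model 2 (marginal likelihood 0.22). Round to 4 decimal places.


BF12 = marginal likelihood of M1 / marginal likelihood of M2
= 0.3/0.22
= 1.3636

1.3636


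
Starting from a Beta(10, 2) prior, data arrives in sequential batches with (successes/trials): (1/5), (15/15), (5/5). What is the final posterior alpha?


In sequential Bayesian updating, we sum all successes.
Total successes = 21
Final alpha = 10 + 21 = 31

31


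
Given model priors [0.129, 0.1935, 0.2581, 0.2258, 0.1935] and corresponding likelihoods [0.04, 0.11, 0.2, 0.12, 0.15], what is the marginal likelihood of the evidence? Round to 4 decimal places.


P(E) = sum_i P(M_i) P(E|M_i)
= 0.0052 + 0.0213 + 0.0516 + 0.0271 + 0.029
= 0.1342

0.1342


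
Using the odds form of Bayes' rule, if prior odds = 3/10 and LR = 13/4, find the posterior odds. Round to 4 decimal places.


Bayes' rule in odds form: posterior odds = prior odds * LR
= (3 * 13) / (10 * 4)
= 39/40 = 0.975

0.975


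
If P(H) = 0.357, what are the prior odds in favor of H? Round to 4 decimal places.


Prior odds = P(H) / (1 - P(H))
= 0.357 / 0.643
= 0.5552

0.5552


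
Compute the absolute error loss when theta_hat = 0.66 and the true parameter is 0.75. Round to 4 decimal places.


L = |theta_hat - theta_true|
= |0.66 - 0.75| = 0.09

0.09


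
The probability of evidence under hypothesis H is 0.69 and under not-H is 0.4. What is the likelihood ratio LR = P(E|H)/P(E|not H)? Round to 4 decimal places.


LR = 0.69 / 0.4
= 1.725

1.725


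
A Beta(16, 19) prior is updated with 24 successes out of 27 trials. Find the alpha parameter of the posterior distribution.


In the Beta-Binomial conjugate update:
alpha_post = alpha_prior + successes
= 16 + 24
= 40

40


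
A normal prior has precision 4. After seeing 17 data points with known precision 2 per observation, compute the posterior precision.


In the conjugate normal model, precisions add:
tau_posterior = tau_prior + n * tau_data
= 4 + 17*2 = 38

38


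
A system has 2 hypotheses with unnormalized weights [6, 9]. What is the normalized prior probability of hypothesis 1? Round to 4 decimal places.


The normalized prior is the weight divided by the total.
Total weight = 15
P(H1) = 6 / 15 = 0.4

0.4


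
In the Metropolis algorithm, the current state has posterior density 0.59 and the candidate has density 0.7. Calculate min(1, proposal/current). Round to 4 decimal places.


Ratio = 0.7/0.59 = 1.1864
Acceptance probability = min(1, 1.1864)
= 1.0

1.0


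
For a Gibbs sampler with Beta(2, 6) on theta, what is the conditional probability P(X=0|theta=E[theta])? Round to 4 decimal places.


E[theta] = 2/(2+6) = 0.25
P(X=0|theta) = 1 - theta = 0.75

0.75


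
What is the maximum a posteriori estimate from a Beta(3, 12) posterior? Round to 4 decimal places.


The MAP estimate equals the mode of the distribution.
Mode of Beta(a,b) = (a-1)/(a+b-2)
= 2/13
= 0.1538

0.1538


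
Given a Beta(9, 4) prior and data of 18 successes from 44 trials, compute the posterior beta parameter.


Number of failures = 44 - 18 = 26
Posterior beta = 4 + 26 = 30

30


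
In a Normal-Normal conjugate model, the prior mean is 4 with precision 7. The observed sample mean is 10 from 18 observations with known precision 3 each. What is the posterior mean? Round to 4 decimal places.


Posterior precision = tau0 + n*tau = 7 + 18*3 = 61
Posterior mean = (tau0*mu0 + n*tau*xbar) / posterior_precision
= (7*4 + 18*3*10) / 61
= 568 / 61 = 9.3115

9.3115


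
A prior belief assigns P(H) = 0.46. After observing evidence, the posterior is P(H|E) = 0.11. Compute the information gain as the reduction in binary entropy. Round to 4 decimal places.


H(prior) = -0.46*log2(0.46) - 0.54*log2(0.54)
= 0.9954
H(post) = -0.11*log2(0.11) - 0.89*log2(0.89)
= 0.4999
IG = 0.9954 - 0.4999 = 0.4955

0.4955


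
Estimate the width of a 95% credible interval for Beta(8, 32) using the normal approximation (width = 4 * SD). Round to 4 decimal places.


For Beta(a,b): Var = ab/((a+b)^2(a+b+1))
Var = 0.0039, SD = 0.0625
Approximate 95% CI width = 4 * 0.0625 = 0.2499

0.2499


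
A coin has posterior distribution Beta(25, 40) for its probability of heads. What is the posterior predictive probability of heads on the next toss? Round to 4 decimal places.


Posterior predictive = E[theta] = alpha/(alpha+beta)
= 25/65
= 0.3846

0.3846
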